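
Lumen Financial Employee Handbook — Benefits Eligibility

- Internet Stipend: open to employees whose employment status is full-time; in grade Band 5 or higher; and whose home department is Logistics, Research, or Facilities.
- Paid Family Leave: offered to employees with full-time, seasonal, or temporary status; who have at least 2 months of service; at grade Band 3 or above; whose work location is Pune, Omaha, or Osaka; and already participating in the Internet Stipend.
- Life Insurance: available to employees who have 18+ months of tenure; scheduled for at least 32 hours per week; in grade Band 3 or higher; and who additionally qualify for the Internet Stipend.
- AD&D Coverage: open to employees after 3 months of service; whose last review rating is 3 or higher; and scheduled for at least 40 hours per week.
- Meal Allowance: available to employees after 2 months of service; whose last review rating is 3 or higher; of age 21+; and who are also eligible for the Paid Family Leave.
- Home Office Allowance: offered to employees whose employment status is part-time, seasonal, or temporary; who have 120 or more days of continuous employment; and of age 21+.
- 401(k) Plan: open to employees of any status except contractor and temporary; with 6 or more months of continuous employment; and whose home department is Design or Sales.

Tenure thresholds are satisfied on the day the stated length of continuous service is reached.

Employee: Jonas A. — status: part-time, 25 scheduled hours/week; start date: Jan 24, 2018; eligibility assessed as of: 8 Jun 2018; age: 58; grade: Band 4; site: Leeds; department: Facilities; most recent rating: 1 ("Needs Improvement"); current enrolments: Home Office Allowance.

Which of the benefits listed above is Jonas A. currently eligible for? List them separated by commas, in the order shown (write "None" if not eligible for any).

Home Office Allowance

Service from Jan 24, 2018 to 8 Jun 2018: 135 days.
Internet Stipend — status part-time ✗ (requires full-time) → not eligible.
Paid Family Leave — status part-time ✗ (requires full-time, seasonal, or temporary) → not eligible.
Life Insurance — service 135 days < 18 months (≈540 days) ✗ → not eligible.
AD&D Coverage — service 135 days ≥ 3 months (≈90 days) ✓; rating 1 < 3 ✗ → not eligible.
Meal Allowance — service 135 days ≥ 2 months (≈60 days) ✓; rating 1 < 3 ✗ → not eligible.
Home Office Allowance — status part-time ✓; service 135 days ≥ 120 days ✓; age 58 ≥ 21 ✓ → eligible.
401(k) Plan — status part-time ✓ (not excluded); service 135 days < 6 months (≈180 days) ✗ → not eligible.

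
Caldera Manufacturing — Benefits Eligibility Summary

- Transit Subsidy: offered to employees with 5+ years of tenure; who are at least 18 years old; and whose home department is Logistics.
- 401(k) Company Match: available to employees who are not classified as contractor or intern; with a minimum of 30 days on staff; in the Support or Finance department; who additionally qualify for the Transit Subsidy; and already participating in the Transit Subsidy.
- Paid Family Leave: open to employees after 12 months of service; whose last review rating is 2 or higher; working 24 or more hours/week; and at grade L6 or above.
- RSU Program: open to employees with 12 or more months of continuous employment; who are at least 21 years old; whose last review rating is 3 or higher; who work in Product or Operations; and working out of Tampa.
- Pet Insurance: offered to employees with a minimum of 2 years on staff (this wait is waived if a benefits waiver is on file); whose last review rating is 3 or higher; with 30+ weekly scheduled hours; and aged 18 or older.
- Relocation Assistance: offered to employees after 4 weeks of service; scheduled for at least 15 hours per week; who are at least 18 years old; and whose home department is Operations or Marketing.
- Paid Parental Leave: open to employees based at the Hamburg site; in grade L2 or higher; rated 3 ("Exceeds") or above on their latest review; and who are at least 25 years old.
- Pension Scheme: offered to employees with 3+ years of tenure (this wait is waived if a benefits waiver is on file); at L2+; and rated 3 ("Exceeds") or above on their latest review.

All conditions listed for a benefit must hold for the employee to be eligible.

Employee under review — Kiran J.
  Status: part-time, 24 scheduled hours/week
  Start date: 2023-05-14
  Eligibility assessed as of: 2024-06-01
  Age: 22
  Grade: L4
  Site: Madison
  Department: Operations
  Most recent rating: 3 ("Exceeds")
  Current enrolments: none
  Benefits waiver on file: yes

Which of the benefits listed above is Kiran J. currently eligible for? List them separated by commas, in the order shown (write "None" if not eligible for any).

Relocation Assistance, Pension Scheme

Service from 2023-05-14 to 2024-06-01: 384 days.
Transit Subsidy — service 384 days < 5 years (≈1825 days) ✗ → not eligible.
401(k) Company Match — status part-time ✓ (not excluded); service 384 days ≥ 30 days ✓; dept Operations ✗ → not eligible.
Paid Family Leave — service 384 days ≥ 12 months (≈360 days) ✓; rating 3 ≥ 2 ✓; 24 hrs/wk ≥ 24 ✓; grade L4 < L6 ✗ → not eligible.
RSU Program — service 384 days ≥ 12 months (≈360 days) ✓; age 22 ≥ 21 ✓; rating 3 ≥ 3 ✓; dept Operations ✓; site Madison ✗ (not Tampa) → not eligible.
Pet Insurance — benefits waiver on file ✓; rating 3 ≥ 3 ✓; 24 hrs/wk < 30 ✗ → not eligible.
Relocation Assistance — service 384 days ≥ 4 weeks (≈28 days) ✓; 24 hrs/wk ≥ 15 ✓; age 22 ≥ 18 ✓; dept Operations ✓ → eligible.
Paid Parental Leave — site Madison ✗ (not Hamburg) → not eligible.
Pension Scheme — benefits waiver on file ✓; grade L4 ≥ L2 ✓; rating 3 ≥ 3 ✓ → eligible.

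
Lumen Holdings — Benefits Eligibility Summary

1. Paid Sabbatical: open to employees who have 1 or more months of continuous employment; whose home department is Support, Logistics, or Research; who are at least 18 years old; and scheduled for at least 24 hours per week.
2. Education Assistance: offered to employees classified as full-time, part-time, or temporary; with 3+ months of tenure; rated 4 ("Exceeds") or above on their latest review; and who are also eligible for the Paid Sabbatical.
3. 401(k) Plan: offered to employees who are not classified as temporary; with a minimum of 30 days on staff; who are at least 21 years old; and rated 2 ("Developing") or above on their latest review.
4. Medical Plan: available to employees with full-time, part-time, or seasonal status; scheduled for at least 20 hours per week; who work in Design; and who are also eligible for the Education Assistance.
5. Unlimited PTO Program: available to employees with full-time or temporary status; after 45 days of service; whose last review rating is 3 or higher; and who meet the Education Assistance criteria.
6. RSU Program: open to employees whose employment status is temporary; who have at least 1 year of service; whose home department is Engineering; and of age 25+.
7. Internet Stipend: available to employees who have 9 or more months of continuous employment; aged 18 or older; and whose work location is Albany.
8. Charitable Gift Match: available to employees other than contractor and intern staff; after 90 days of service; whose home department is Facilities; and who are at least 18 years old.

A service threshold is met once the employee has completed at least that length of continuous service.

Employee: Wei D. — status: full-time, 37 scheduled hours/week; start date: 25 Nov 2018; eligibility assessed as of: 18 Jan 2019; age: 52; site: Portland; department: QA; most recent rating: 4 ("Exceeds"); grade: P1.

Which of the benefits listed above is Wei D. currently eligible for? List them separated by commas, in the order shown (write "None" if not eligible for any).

Service from 25 Nov 2018 to 18 Jan 2019: 54 days.
Paid Sabbatical — service 54 days ≥ 1 month (≈30 days) ✓; dept QA ✗ → not eligible.
Education Assistance — status full-time ✓; service 54 days < 3 months (≈90 days) ✗ → not eligible.
401(k) Plan — status full-time ✓ (not excluded); service 54 days ≥ 30 days ✓; age 52 ≥ 21 ✓; rating 4 ≥ 2 ✓ → eligible.
Medical Plan — status full-time ✓; 37 hrs/wk ≥ 20 ✓; dept QA ✗ → not eligible.
Unlimited PTO Program — status full-time ✓; service 54 days ≥ 45 days ✓; rating 4 ≥ 3 ✓; not eligible for Education Assistance ✗ → not eligible.
RSU Program — status full-time ✗ (requires temporary) → not eligible.
Internet Stipend — service 54 days < 9 months (≈270 days) ✗ → not eligible.
Charitable Gift Match — status full-time ✓ (not excluded); service 54 days < 90 days ✗ → not eligible.

401(k) Plan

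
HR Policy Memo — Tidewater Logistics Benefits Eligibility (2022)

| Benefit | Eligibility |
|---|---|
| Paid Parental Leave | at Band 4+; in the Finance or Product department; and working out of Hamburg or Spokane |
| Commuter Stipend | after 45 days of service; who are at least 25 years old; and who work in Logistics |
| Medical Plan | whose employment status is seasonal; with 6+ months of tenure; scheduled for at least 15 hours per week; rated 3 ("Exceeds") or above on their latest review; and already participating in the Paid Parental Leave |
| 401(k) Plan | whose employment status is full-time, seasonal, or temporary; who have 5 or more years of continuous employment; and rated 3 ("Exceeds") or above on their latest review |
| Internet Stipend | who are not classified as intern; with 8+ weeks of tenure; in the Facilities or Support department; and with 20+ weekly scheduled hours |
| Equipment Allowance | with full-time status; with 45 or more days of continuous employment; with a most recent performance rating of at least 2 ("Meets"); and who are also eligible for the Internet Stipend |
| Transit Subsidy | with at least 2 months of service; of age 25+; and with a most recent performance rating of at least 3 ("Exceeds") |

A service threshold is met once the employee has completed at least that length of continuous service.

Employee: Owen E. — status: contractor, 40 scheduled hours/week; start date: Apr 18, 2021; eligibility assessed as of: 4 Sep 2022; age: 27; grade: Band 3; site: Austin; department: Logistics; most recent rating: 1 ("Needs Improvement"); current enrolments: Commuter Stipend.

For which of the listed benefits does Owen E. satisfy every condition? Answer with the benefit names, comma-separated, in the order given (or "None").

Service from Apr 18, 2021 to 4 Sep 2022: 504 days.
Paid Parental Leave — grade Band 3 < Band 4 ✗ → not eligible.
Commuter Stipend — service 504 days ≥ 45 days ✓; age 27 ≥ 25 ✓; dept Logistics ✓ → eligible.
Medical Plan — status contractor ✗ (requires seasonal) → not eligible.
401(k) Plan — status contractor ✗ (requires full-time, seasonal, or temporary) → not eligible.
Internet Stipend — status contractor ✓ (not excluded); service 504 days ≥ 8 weeks (≈56 days) ✓; dept Logistics ✗ → not eligible.
Equipment Allowance — status contractor ✗ (requires full-time) → not eligible.
Transit Subsidy — service 504 days ≥ 2 months (≈60 days) ✓; age 27 ≥ 25 ✓; rating 1 < 3 ✗ → not eligible.

Commuter Stipend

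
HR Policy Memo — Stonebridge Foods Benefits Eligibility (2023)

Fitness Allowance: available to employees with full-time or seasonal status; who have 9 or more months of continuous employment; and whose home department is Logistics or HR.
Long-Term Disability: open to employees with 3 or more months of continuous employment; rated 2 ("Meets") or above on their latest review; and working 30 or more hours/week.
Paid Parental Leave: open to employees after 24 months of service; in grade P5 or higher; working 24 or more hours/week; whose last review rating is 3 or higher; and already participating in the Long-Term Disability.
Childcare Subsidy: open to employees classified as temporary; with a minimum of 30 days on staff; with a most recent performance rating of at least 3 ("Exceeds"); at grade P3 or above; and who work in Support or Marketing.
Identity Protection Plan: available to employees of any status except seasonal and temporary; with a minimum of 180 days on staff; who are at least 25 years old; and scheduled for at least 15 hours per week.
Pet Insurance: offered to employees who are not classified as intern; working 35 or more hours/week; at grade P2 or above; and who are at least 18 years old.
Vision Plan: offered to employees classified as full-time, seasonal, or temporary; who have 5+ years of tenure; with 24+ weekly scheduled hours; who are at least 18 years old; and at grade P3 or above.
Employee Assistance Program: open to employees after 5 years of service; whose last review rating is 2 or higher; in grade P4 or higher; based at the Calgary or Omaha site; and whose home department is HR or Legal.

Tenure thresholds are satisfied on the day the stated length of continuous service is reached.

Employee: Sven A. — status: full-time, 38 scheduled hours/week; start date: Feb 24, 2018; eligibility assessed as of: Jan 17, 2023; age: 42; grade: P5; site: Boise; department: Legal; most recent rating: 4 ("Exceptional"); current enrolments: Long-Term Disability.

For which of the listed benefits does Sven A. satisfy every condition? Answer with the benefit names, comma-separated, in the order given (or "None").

Service from Feb 24, 2018 to Jan 17, 2023: 1788 days.
Fitness Allowance — status full-time ✓; service 1788 days ≥ 9 months (≈270 days) ✓; dept Legal ✗ → not eligible.
Long-Term Disability — service 1788 days ≥ 3 months (≈90 days) ✓; rating 4 ≥ 2 ✓; 38 hrs/wk ≥ 30 ✓ → eligible.
Paid Parental Leave — service 1788 days ≥ 24 months (≈720 days) ✓; grade P5 ≥ P5 ✓; 38 hrs/wk ≥ 24 ✓; rating 4 ≥ 3 ✓; enrolled in Long-Term Disability ✓ → eligible.
Childcare Subsidy — status full-time ✗ (requires temporary) → not eligible.
Identity Protection Plan — status full-time ✓ (not excluded); service 1788 days ≥ 180 days ✓; age 42 ≥ 25 ✓; 38 hrs/wk ≥ 15 ✓ → eligible.
Pet Insurance — status full-time ✓ (not excluded); 38 hrs/wk ≥ 35 ✓; grade P5 ≥ P2 ✓; age 42 ≥ 18 ✓ → eligible.
Vision Plan — status full-time ✓; service 1788 days < 5 years (≈1825 days) ✗ → not eligible.
Employee Assistance Program — service 1788 days < 5 years (≈1825 days) ✗ → not eligible.

Long-Term Disability, Paid Parental Leave, Identity Protection Plan, Pet Insurance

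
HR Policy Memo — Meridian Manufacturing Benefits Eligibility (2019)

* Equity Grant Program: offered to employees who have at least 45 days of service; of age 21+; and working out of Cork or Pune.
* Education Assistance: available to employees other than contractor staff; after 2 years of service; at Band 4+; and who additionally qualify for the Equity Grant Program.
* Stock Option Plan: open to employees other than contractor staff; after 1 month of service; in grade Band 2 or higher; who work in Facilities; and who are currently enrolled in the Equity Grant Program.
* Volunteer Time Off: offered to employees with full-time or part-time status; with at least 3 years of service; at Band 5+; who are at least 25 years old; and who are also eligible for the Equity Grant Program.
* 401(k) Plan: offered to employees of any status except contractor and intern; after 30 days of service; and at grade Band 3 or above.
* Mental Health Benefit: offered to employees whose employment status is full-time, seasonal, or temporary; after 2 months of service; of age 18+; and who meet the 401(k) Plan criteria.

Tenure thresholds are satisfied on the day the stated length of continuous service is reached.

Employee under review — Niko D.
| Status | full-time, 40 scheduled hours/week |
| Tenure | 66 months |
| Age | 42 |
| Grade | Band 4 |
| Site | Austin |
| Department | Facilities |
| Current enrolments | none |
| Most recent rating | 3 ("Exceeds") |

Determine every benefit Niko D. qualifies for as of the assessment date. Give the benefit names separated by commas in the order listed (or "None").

Equity Grant Program — service 66 months ≥ 45 days ✓; age 42 ≥ 21 ✓; site Austin ✗ (not Cork or Pune) → not eligible.
Education Assistance — status full-time ✓ (not excluded); service 66 months ≥ 2 years (≈730 days) ✓; grade Band 4 ≥ Band 4 ✓; not eligible for Equity Grant Program ✗ → not eligible.
Stock Option Plan — status full-time ✓ (not excluded); service 66 months ≥ 1 month ✓; grade Band 4 ≥ Band 2 ✓; dept Facilities ✓; not enrolled in Equity Grant Program ✗ → not eligible.
Volunteer Time Off — status full-time ✓; service 66 months ≥ 3 years (≈1095 days) ✓; grade Band 4 < Band 5 ✗ → not eligible.
401(k) Plan — status full-time ✓ (not excluded); service 66 months ≥ 30 days ✓; grade Band 4 ≥ Band 3 ✓ → eligible.
Mental Health Benefit — status full-time ✓; service 66 months ≥ 2 months ✓; age 42 ≥ 18 ✓; eligible for 401(k) Plan ✓ → eligible.

401(k) Plan, Mental Health Benefit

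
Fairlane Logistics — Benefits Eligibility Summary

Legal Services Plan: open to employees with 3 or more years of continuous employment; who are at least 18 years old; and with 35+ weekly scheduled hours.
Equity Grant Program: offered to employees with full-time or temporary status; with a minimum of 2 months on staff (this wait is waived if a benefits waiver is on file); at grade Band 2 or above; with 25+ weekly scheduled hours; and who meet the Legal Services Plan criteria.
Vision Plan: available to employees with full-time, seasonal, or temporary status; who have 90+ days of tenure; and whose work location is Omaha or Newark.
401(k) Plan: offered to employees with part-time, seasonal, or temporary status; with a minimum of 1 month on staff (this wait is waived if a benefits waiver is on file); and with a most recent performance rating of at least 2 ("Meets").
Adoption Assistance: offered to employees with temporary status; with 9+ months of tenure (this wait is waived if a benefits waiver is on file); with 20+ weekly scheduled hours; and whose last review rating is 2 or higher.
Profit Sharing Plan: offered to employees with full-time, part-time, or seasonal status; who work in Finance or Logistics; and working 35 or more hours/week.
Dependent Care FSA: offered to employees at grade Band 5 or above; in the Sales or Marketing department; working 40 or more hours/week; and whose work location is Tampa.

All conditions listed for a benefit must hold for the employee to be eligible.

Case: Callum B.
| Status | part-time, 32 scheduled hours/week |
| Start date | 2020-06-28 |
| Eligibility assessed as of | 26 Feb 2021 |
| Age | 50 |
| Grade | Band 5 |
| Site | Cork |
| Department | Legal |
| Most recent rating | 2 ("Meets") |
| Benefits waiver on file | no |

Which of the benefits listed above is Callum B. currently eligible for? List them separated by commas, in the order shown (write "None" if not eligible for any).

401(k) Plan

Service from 2020-06-28 to 26 Feb 2021: 243 days.
Legal Services Plan — service 243 days < 3 years (≈1095 days) ✗ → not eligible.
Equity Grant Program — status part-time ✗ (requires full-time or temporary) → not eligible.
Vision Plan — status part-time ✗ (requires full-time, seasonal, or temporary) → not eligible.
401(k) Plan — status part-time ✓; no waiver, service 243 days ≥ 1 month (≈30 days) ✓; rating 2 ≥ 2 ✓ → eligible.
Adoption Assistance — status part-time ✗ (requires temporary) → not eligible.
Profit Sharing Plan — status part-time ✓; dept Legal ✗ → not eligible.
Dependent Care FSA — grade Band 5 ≥ Band 5 ✓; dept Legal ✗ → not eligible.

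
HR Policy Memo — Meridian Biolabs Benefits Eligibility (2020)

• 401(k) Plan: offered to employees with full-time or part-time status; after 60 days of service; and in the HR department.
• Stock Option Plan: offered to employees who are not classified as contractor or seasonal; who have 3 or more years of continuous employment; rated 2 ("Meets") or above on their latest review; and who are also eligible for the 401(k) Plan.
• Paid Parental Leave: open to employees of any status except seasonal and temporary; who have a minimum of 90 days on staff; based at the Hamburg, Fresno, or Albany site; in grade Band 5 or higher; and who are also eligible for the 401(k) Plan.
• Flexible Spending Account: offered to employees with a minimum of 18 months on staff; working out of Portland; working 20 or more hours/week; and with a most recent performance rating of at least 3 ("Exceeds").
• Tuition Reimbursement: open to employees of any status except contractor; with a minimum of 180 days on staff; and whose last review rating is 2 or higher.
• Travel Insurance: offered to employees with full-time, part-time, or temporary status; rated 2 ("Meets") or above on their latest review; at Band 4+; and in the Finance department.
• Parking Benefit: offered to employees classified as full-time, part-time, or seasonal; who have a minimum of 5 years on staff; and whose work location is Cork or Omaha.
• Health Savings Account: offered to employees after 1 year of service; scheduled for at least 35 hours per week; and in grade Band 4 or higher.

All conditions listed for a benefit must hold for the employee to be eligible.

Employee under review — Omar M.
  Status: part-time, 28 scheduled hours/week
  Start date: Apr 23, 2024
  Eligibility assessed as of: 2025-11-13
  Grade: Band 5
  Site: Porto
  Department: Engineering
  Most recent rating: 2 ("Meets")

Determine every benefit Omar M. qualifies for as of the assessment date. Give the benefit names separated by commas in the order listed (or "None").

Tuition Reimbursement

Service from Apr 23, 2024 to 2025-11-13: 569 days.
401(k) Plan — status part-time ✓; service 569 days ≥ 60 days ✓; dept Engineering ✗ → not eligible.
Stock Option Plan — status part-time ✓ (not excluded); service 569 days < 3 years (≈1095 days) ✗ → not eligible.
Paid Parental Leave — status part-time ✓ (not excluded); service 569 days ≥ 90 days ✓; site Porto ✗ (not Hamburg, Fresno, or Albany) → not eligible.
Flexible Spending Account — service 569 days ≥ 18 months (≈540 days) ✓; site Porto ✗ (not Portland) → not eligible.
Tuition Reimbursement — status part-time ✓ (not excluded); service 569 days ≥ 180 days ✓; rating 2 ≥ 2 ✓ → eligible.
Travel Insurance — status part-time ✓; rating 2 ≥ 2 ✓; grade Band 5 ≥ Band 4 ✓; dept Engineering ✗ → not eligible.
Parking Benefit — status part-time ✓; service 569 days < 5 years (≈1825 days) ✗ → not eligible.
Health Savings Account — service 569 days ≥ 1 year (≈365 days) ✓; 28 hrs/wk < 35 ✗ → not eligible.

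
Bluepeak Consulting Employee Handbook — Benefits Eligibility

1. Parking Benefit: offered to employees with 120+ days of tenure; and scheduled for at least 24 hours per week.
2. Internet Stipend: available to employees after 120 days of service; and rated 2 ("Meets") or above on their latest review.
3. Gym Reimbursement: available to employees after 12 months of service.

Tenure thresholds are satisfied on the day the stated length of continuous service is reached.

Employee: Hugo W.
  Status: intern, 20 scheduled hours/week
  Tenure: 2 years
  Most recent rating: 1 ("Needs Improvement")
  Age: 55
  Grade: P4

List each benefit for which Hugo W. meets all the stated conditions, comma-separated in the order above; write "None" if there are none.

Gym Reimbursement

Parking Benefit — service 2 years ≥ 120 days ✓; 20 hrs/wk < 24 ✗ → not eligible.
Internet Stipend — service 2 years ≥ 120 days ✓; rating 1 < 2 ✗ → not eligible.
Gym Reimbursement — service 2 years ≥ 12 months (≈360 days) ✓ → eligible.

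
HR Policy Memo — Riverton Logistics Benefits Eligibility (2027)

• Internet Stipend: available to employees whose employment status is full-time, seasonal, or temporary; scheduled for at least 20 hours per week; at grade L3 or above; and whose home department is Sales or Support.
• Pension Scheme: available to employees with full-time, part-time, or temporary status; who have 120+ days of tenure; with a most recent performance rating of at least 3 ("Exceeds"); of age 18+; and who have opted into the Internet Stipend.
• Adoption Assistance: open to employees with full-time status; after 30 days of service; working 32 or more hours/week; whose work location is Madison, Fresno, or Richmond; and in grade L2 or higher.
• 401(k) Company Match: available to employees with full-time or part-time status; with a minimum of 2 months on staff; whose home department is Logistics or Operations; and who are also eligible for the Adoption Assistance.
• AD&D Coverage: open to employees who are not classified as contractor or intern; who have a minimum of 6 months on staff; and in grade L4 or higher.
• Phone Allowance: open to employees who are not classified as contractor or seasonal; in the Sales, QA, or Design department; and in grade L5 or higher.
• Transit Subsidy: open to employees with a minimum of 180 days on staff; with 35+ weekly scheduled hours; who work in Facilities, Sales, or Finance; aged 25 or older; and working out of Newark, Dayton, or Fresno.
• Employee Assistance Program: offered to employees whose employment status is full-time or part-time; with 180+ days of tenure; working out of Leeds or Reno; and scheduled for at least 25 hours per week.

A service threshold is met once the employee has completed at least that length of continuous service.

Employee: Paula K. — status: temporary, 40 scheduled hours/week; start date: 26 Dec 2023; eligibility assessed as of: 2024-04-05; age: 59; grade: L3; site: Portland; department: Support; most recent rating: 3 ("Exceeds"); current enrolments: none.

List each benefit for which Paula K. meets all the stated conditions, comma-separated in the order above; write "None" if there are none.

Service from 26 Dec 2023 to 2024-04-05: 101 days.
Internet Stipend — status temporary ✓; 40 hrs/wk ≥ 20 ✓; grade L3 ≥ L3 ✓; dept Support ✓ → eligible.
Pension Scheme — status temporary ✓; service 101 days < 120 days ✗ → not eligible.
Adoption Assistance — status temporary ✗ (requires full-time) → not eligible.
401(k) Company Match — status temporary ✗ (requires full-time or part-time) → not eligible.
AD&D Coverage — status temporary ✓ (not excluded); service 101 days < 6 months (≈180 days) ✗ → not eligible.
Phone Allowance — status temporary ✓ (not excluded); dept Support ✗ → not eligible.
Transit Subsidy — service 101 days < 180 days ✗ → not eligible.
Employee Assistance Program — status temporary ✗ (requires full-time or part-time) → not eligible.

Internet Stipend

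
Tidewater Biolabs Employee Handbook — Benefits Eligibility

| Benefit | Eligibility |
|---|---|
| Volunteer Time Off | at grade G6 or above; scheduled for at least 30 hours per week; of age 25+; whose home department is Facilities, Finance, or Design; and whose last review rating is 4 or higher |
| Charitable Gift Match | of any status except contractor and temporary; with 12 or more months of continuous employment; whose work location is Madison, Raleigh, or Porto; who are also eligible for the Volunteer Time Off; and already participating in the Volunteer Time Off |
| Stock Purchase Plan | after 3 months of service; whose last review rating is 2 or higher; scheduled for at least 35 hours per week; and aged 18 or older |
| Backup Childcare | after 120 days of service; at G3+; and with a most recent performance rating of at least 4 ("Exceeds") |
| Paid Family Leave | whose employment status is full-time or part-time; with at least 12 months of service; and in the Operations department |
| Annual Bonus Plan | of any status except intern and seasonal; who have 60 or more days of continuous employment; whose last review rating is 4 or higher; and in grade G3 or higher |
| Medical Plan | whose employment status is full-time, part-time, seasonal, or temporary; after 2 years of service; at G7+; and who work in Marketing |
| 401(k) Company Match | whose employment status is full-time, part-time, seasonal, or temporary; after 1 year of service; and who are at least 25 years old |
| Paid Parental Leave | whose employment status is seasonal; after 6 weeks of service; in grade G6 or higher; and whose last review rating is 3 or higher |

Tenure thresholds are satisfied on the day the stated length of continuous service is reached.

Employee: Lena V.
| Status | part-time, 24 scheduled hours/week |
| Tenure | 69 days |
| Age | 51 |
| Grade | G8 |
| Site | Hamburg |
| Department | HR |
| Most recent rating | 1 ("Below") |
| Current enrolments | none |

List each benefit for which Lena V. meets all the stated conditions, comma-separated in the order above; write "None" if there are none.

Volunteer Time Off — grade G8 ≥ G6 ✓; 24 hrs/wk < 30 ✗ → not eligible.
Charitable Gift Match — status part-time ✓ (not excluded); service 69 days < 12 months (≈360 days) ✗ → not eligible.
Stock Purchase Plan — service 69 days < 3 months (≈90 days) ✗ → not eligible.
Backup Childcare — service 69 days < 120 days ✗ → not eligible.
Paid Family Leave — status part-time ✓; service 69 days < 12 months (≈360 days) ✗ → not eligible.
Annual Bonus Plan — status part-time ✓ (not excluded); service 69 days ≥ 60 days ✓; rating 1 < 4 ✗ → not eligible.
Medical Plan — status part-time ✓; service 69 days < 2 years (≈730 days) ✗ → not eligible.
401(k) Company Match — status part-time ✓; service 69 days < 1 year (≈365 days) ✗ → not eligible.
Paid Parental Leave — status part-time ✗ (requires seasonal) → not eligible.

None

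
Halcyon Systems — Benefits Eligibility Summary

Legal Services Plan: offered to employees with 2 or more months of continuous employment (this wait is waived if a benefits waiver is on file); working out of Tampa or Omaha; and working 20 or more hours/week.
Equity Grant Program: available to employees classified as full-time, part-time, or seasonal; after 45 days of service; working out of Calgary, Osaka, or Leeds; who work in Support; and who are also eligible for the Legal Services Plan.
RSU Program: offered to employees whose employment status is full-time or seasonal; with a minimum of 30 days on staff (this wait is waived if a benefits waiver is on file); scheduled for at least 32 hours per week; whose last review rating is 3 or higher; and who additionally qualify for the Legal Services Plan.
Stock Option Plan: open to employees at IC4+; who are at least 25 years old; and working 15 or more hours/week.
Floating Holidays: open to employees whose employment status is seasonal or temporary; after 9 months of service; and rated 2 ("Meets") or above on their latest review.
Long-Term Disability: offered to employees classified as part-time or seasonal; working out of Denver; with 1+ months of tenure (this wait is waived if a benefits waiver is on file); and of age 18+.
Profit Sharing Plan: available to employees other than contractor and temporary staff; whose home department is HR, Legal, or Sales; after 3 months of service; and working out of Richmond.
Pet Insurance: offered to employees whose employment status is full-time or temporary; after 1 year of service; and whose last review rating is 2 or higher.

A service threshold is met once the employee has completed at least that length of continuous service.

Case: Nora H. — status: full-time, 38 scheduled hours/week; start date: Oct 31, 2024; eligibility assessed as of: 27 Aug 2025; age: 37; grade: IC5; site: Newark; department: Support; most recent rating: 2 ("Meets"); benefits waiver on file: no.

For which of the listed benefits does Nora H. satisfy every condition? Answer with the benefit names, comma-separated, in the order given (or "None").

Stock Option Plan

Service from Oct 31, 2024 to 27 Aug 2025: 300 days.
Legal Services Plan — no waiver, service 300 days ≥ 2 months (≈60 days) ✓; site Newark ✗ (not Tampa or Omaha) → not eligible.
Equity Grant Program — status full-time ✓; service 300 days ≥ 45 days ✓; site Newark ✗ (not Calgary, Osaka, or Leeds) → not eligible.
RSU Program — status full-time ✓; no waiver, service 300 days ≥ 30 days ✓; 38 hrs/wk ≥ 32 ✓; rating 2 < 3 ✗ → not eligible.
Stock Option Plan — grade IC5 ≥ IC4 ✓; age 37 ≥ 25 ✓; 38 hrs/wk ≥ 15 ✓ → eligible.
Floating Holidays — status full-time ✗ (requires seasonal or temporary) → not eligible.
Long-Term Disability — status full-time ✗ (requires part-time or seasonal) → not eligible.
Profit Sharing Plan — status full-time ✓ (not excluded); dept Support ✗ → not eligible.
Pet Insurance — status full-time ✓; service 300 days < 1 year (≈365 days) ✗ → not eligible.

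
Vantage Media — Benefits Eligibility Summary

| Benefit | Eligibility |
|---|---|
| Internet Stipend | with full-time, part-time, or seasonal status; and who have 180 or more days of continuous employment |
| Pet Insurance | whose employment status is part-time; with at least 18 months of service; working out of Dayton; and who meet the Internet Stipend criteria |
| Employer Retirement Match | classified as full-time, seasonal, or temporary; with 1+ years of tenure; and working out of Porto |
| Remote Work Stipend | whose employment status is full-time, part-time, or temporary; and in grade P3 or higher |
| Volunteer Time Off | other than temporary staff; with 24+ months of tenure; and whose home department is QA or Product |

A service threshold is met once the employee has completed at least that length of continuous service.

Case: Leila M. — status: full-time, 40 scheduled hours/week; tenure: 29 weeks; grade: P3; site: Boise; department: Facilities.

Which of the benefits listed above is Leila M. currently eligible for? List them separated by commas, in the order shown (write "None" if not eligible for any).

Internet Stipend — status full-time ✓; service 29 weeks ≥ 180 days ✓ → eligible.
Pet Insurance — status full-time ✗ (requires part-time) → not eligible.
Employer Retirement Match — status full-time ✓; service 29 weeks < 1 year (≈365 days) ✗ → not eligible.
Remote Work Stipend — status full-time ✓; grade P3 ≥ P3 ✓ → eligible.
Volunteer Time Off — status full-time ✓ (not excluded); service 29 weeks < 24 months (≈720 days) ✗ → not eligible.

Internet Stipend, Remote Work Stipend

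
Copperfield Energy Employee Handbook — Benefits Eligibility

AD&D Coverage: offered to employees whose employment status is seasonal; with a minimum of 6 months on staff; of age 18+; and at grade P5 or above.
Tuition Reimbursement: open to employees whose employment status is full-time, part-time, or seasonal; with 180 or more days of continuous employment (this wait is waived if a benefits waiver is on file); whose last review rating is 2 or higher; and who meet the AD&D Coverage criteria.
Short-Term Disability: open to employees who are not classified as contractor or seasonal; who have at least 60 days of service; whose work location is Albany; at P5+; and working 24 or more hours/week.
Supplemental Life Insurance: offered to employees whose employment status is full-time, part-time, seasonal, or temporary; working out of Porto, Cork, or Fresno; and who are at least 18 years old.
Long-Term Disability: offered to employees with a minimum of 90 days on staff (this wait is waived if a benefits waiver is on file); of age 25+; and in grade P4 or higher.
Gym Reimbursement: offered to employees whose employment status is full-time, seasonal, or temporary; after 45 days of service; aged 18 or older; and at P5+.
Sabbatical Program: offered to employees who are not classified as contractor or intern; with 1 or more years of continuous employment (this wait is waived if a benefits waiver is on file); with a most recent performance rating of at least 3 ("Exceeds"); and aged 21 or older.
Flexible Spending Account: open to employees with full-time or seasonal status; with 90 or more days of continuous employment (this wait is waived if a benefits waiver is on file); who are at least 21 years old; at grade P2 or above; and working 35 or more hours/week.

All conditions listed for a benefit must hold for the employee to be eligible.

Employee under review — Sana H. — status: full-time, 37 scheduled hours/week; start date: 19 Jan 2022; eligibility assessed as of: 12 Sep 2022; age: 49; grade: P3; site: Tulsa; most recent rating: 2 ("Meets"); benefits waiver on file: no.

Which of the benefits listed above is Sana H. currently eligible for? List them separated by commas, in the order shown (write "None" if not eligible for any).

Service from 19 Jan 2022 to 12 Sep 2022: 236 days.
AD&D Coverage — status full-time ✗ (requires seasonal) → not eligible.
Tuition Reimbursement — status full-time ✓; no waiver, service 236 days ≥ 180 days ✓; rating 2 ≥ 2 ✓; not eligible for AD&D Coverage ✗ → not eligible.
Short-Term Disability — status full-time ✓ (not excluded); service 236 days ≥ 60 days ✓; site Tulsa ✗ (not Albany) → not eligible.
Supplemental Life Insurance — status full-time ✓; site Tulsa ✗ (not Porto, Cork, or Fresno) → not eligible.
Long-Term Disability — no waiver, service 236 days ≥ 90 days ✓; age 49 ≥ 25 ✓; grade P3 < P4 ✗ → not eligible.
Gym Reimbursement — status full-time ✓; service 236 days ≥ 45 days ✓; age 49 ≥ 18 ✓; grade P3 < P5 ✗ → not eligible.
Sabbatical Program — status full-time ✓ (not excluded); no waiver, service 236 days < 1 year (≈365 days) ✗ → not eligible.
Flexible Spending Account — status full-time ✓; no waiver, service 236 days ≥ 90 days ✓; age 49 ≥ 21 ✓; grade P3 ≥ P2 ✓; 37 hrs/wk ≥ 35 ✓ → eligible.

Flexible Spending Account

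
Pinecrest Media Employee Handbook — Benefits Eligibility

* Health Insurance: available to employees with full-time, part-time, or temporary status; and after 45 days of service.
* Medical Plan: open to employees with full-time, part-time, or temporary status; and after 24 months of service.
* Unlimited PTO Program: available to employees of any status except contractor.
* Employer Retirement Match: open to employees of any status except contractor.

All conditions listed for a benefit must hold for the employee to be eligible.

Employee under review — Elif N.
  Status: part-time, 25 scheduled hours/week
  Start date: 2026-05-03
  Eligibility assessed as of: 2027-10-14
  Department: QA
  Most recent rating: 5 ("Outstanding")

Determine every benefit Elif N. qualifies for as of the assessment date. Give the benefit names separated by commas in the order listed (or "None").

Health Insurance, Unlimited PTO Program, Employer Retirement Match

Service from 2026-05-03 to 2027-10-14: 529 days.
Health Insurance — status part-time ✓; service 529 days ≥ 45 days ✓ → eligible.
Medical Plan — status part-time ✓; service 529 days < 24 months (≈720 days) ✗ → not eligible.
Unlimited PTO Program — status part-time ✓ (not excluded) → eligible.
Employer Retirement Match — status part-time ✓ (not excluded) → eligible.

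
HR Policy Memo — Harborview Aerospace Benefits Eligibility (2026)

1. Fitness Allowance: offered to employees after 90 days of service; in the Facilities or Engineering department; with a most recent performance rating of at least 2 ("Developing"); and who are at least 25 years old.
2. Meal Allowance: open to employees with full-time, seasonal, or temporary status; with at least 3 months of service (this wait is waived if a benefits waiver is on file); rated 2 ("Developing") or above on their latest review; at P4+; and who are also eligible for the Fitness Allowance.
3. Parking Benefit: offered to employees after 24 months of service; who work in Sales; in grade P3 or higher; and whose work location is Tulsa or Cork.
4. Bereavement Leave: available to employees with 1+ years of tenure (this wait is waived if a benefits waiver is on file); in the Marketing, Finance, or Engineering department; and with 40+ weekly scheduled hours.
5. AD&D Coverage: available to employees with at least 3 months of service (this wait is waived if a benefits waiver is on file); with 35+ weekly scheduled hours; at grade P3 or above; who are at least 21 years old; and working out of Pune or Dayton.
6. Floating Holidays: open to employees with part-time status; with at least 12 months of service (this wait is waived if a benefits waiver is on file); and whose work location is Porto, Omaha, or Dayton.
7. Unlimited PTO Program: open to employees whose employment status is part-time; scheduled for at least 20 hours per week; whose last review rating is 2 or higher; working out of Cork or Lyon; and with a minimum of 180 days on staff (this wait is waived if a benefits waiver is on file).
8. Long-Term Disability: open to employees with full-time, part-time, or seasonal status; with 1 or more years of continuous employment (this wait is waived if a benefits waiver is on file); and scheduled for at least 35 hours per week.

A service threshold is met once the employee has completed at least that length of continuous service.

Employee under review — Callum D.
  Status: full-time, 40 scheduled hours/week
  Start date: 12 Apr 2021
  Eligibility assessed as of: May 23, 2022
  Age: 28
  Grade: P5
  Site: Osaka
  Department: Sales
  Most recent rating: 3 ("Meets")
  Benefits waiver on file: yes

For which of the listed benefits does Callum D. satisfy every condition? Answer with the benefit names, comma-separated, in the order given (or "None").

Service from 12 Apr 2021 to May 23, 2022: 406 days.
Fitness Allowance — service 406 days ≥ 90 days ✓; dept Sales ✗ → not eligible.
Meal Allowance — status full-time ✓; benefits waiver on file ✓; rating 3 ≥ 2 ✓; grade P5 ≥ P4 ✓; not eligible for Fitness Allowance ✗ → not eligible.
Parking Benefit — service 406 days < 24 months (≈720 days) ✗ → not eligible.
Bereavement Leave — benefits waiver on file ✓; dept Sales ✗ → not eligible.
AD&D Coverage — benefits waiver on file ✓; 40 hrs/wk ≥ 35 ✓; grade P5 ≥ P3 ✓; age 28 ≥ 21 ✓; site Osaka ✗ (not Pune or Dayton) → not eligible.
Floating Holidays — status full-time ✗ (requires part-time) → not eligible.
Unlimited PTO Program — status full-time ✗ (requires part-time) → not eligible.
Long-Term Disability — status full-time ✓; benefits waiver on file ✓; 40 hrs/wk ≥ 35 ✓ → eligible.

Long-Term Disability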